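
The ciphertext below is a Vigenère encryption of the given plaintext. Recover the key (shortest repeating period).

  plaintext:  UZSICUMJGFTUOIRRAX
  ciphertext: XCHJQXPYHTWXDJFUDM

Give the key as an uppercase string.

DDPBO

  i= 0: X-U =  3 → D
  i= 1: C-Z =  3 → D
  i= 2: H-S = 15 → P
  i= 3: J-I =  1 → B
  i= 4: Q-C = 14 → O
  i= 5: X-U =  3 → D
  i= 6: P-M =  3 → D
  i= 7: Y-J = 15 → P
  i= 8: H-G =  1 → B
  i= 9: T-F = 14 → O
  i=10: W-T =  3 → D
  i=11: X-U =  3 → D
  i=12: D-O = 15 → P
  i=13: J-I =  1 → B
  i=14: F-R = 14 → O
  i=15: U-R =  3 → D
  i=16: D-A =  3 → D
  i=17: M-X = 15 → P
  shifts repeat with period 5: DDPBO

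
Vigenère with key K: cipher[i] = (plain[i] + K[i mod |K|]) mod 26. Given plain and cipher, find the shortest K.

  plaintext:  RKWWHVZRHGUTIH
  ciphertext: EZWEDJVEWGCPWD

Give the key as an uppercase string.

NPAIWOW

  i= 0: E-R = 13 → N
  i= 1: Z-K = 15 → P
  i= 2: W-W =  0 → A
  i= 3: E-W =  8 → I
  i= 4: D-H = 22 → W
  i= 5: J-V = 14 → O
  i= 6: V-Z = 22 → W
  i= 7: E-R = 13 → N
  i= 8: W-H = 15 → P
  i= 9: G-G =  0 → A
  i=10: C-U =  8 → I
  i=11: P-T = 22 → W
  i=12: W-I = 14 → O
  i=13: D-H = 22 → W
  shifts repeat with period 7: NPAIWOW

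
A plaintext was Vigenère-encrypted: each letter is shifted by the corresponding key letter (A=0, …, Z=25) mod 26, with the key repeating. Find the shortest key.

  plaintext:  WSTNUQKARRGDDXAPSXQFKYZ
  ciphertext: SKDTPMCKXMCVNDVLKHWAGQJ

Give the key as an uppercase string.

  i= 0: S-W = 22 → W
  i= 1: K-S = 18 → S
  i= 2: D-T = 10 → K
  i= 3: T-N =  6 → G
  i= 4: P-U = 21 → V
  i= 5: M-Q = 22 → W
  i= 6: C-K = 18 → S
  i= 7: K-A = 10 → K
  i= 8: X-R =  6 → G
  i= 9: M-R = 21 → V
  i=10: C-G = 22 → W
  i=11: V-D = 18 → S
  i=12: N-D = 10 → K
  i=13: D-X =  6 → G
  i=14: V-A = 21 → V
  i=15: L-P = 22 → W
  i=16: K-S = 18 → S
  i=17: H-X = 10 → K
  i=18: W-Q =  6 → G
  i=19: A-F = 21 → V
  i=20: G-K = 22 → W
  i=21: Q-Y = 18 → S
  i=22: J-Z = 10 → K
  shifts repeat with period 5: WSKGV

WSKGV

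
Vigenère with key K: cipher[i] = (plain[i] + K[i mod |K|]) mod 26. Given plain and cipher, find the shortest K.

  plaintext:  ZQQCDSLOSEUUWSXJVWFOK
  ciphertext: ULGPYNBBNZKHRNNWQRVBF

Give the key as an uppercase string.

VVQN

  i= 0: U-Z = 21 → V
  i= 1: L-Q = 21 → V
  i= 2: G-Q = 16 → Q
  i= 3: P-C = 13 → N
  i= 4: Y-D = 21 → V
  i= 5: N-S = 21 → V
  i= 6: B-L = 16 → Q
  i= 7: B-O = 13 → N
  i= 8: N-S = 21 → V
  i= 9: Z-E = 21 → V
  i=10: K-U = 16 → Q
  i=11: H-U = 13 → N
  i=12: R-W = 21 → V
  i=13: N-S = 21 → V
  i=14: N-X = 16 → Q
  i=15: W-J = 13 → N
  i=16: Q-V = 21 → V
  i=17: R-W = 21 → V
  i=18: V-F = 16 → Q
  i=19: B-O = 13 → N
  i=20: F-K = 21 → V
  shifts repeat with period 4: VVQN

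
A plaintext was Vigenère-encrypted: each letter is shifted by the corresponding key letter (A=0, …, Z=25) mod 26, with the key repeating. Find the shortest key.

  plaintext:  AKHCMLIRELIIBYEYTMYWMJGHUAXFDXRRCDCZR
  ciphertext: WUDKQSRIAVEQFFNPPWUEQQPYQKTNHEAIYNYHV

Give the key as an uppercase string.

WKWIEHJR

  i= 0: W-A = 22 → W
  i= 1: U-K = 10 → K
  i= 2: D-H = 22 → W
  i= 3: K-C =  8 → I
  i= 4: Q-M =  4 → E
  i= 5: S-L =  7 → H
  i= 6: R-I =  9 → J
  i= 7: I-R = 17 → R
  i= 8: A-E = 22 → W
  i= 9: V-L = 10 → K
  i=10: E-I = 22 → W
  i=11: Q-I =  8 → I
  i=12: F-B =  4 → E
  i=13: F-Y =  7 → H
  i=14: N-E =  9 → J
  i=15: P-Y = 17 → R
  i=16: P-T = 22 → W
  i=17: W-M = 10 → K
  i=18: U-Y = 22 → W
  i=19: E-W =  8 → I
  i=20: Q-M =  4 → E
  i=21: Q-J =  7 → H
  i=22: P-G =  9 → J
  i=23: Y-H = 17 → R
  i=24: Q-U = 22 → W
  i=25: K-A = 10 → K
  i=26: T-X = 22 → W
  i=27: N-F =  8 → I
  i=28: H-D =  4 → E
  i=29: E-X =  7 → H
  i=30: A-R =  9 → J
  i=31: I-R = 17 → R
  i=32: Y-C = 22 → W
  i=33: N-D = 10 → K
  i=34: Y-C = 22 → W
  i=35: H-Z =  8 → I
  i=36: V-R =  4 → E
  shifts repeat with period 8: WKWIEHJR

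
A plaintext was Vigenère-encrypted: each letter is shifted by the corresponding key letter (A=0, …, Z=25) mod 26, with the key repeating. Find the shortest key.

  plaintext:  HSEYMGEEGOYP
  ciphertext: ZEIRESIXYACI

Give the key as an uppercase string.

  i= 0: Z-H = 18 → S
  i= 1: E-S = 12 → M
  i= 2: I-E =  4 → E
  i= 3: R-Y = 19 → T
  i= 4: E-M = 18 → S
  i= 5: S-G = 12 → M
  i= 6: I-E =  4 → E
  i= 7: X-E = 19 → T
  i= 8: Y-G = 18 → S
  i= 9: A-O = 12 → M
  i=10: C-Y =  4 → E
  i=11: I-P = 19 → T
  shifts repeat with period 4: SMET

SMET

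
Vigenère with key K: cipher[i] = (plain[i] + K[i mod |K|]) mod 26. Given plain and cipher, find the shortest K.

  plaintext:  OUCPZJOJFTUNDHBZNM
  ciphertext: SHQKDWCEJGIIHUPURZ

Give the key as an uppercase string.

ENOV

  i= 0: S-O =  4 → E
  i= 1: H-U = 13 → N
  i= 2: Q-C = 14 → O
  i= 3: K-P = 21 → V
  i= 4: D-Z =  4 → E
  i= 5: W-J = 13 → N
  i= 6: C-O = 14 → O
  i= 7: E-J = 21 → V
  i= 8: J-F =  4 → E
  i= 9: G-T = 13 → N
  i=10: I-U = 14 → O
  i=11: I-N = 21 → V
  i=12: H-D =  4 → E
  i=13: U-H = 13 → N
  i=14: P-B = 14 → O
  i=15: U-Z = 21 → V
  i=16: R-N =  4 → E
  i=17: Z-M = 13 → N
  shifts repeat with period 4: ENOV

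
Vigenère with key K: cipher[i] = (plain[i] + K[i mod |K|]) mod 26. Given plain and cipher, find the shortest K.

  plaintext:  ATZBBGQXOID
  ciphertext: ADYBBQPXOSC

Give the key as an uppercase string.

  i= 0: A-A =  0 → A
  i= 1: D-T = 10 → K
  i= 2: Y-Z = 25 → Z
  i= 3: B-B =  0 → A
  i= 4: B-B =  0 → A
  i= 5: Q-G = 10 → K
  i= 6: P-Q = 25 → Z
  i= 7: X-X =  0 → A
  i= 8: O-O =  0 → A
  i= 9: S-I = 10 → K
  i=10: C-D = 25 → Z
  shifts repeat with period 4: AKZA

AKZA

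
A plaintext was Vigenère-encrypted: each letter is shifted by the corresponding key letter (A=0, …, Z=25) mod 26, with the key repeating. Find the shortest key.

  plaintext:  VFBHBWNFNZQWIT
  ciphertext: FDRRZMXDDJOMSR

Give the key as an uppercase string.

  i= 0: F-V = 10 → K
  i= 1: D-F = 24 → Y
  i= 2: R-B = 16 → Q
  i= 3: R-H = 10 → K
  i= 4: Z-B = 24 → Y
  i= 5: M-W = 16 → Q
  i= 6: X-N = 10 → K
  i= 7: D-F = 24 → Y
  i= 8: D-N = 16 → Q
  i= 9: J-Z = 10 → K
  i=10: O-Q = 24 → Y
  i=11: M-W = 16 → Q
  i=12: S-I = 10 → K
  i=13: R-T = 24 → Y
  shifts repeat with period 3: KYQ

KYQ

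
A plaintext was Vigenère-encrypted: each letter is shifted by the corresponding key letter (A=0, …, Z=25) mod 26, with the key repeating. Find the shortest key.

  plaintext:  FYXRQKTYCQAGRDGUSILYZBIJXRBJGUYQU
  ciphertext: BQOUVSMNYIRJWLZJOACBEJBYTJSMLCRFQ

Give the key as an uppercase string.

  i= 0: B-F = 22 → W
  i= 1: Q-Y = 18 → S
  i= 2: O-X = 17 → R
  i= 3: U-R =  3 → D
  i= 4: V-Q =  5 → F
  i= 5: S-K =  8 → I
  i= 6: M-T = 19 → T
  i= 7: N-Y = 15 → P
  i= 8: Y-C = 22 → W
  i= 9: I-Q = 18 → S
  i=10: R-A = 17 → R
  i=11: J-G =  3 → D
  i=12: W-R =  5 → F
  i=13: L-D =  8 → I
  i=14: Z-G = 19 → T
  i=15: J-U = 15 → P
  i=16: O-S = 22 → W
  i=17: A-I = 18 → S
  i=18: C-L = 17 → R
  i=19: B-Y =  3 → D
  i=20: E-Z =  5 → F
  i=21: J-B =  8 → I
  i=22: B-I = 19 → T
  i=23: Y-J = 15 → P
  i=24: T-X = 22 → W
  i=25: J-R = 18 → S
  i=26: S-B = 17 → R
  i=27: M-J =  3 → D
  i=28: L-G =  5 → F
  i=29: C-U =  8 → I
  i=30: R-Y = 19 → T
  i=31: F-Q = 15 → P
  i=32: Q-U = 22 → W
  shifts repeat with period 8: WSRDFITP

WSRDFITP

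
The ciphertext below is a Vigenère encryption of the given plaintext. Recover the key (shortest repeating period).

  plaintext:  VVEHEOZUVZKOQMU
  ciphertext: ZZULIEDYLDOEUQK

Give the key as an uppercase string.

  i= 0: Z-V =  4 → E
  i= 1: Z-V =  4 → E
  i= 2: U-E = 16 → Q
  i= 3: L-H =  4 → E
  i= 4: I-E =  4 → E
  i= 5: E-O = 16 → Q
  i= 6: D-Z =  4 → E
  i= 7: Y-U =  4 → E
  i= 8: L-V = 16 → Q
  i= 9: D-Z =  4 → E
  i=10: O-K =  4 → E
  i=11: E-O = 16 → Q
  i=12: U-Q =  4 → E
  i=13: Q-M =  4 → E
  i=14: K-U = 16 → Q
  shifts repeat with period 3: EEQ

EEQ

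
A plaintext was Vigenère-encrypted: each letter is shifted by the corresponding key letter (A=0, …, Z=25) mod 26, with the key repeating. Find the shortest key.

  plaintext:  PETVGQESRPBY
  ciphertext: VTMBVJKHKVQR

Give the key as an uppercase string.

GPT

  i= 0: V-P =  6 → G
  i= 1: T-E = 15 → P
  i= 2: M-T = 19 → T
  i= 3: B-V =  6 → G
  i= 4: V-G = 15 → P
  i= 5: J-Q = 19 → T
  i= 6: K-E =  6 → G
  i= 7: H-S = 15 → P
  i= 8: K-R = 19 → T
  i= 9: V-P =  6 → G
  i=10: Q-B = 15 → P
  i=11: R-Y = 19 → T
  shifts repeat with period 3: GPT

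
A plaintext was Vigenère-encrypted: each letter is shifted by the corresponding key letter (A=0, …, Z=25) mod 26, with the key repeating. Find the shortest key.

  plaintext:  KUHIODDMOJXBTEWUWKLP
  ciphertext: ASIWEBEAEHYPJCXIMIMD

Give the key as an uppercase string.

QYBO

  i= 0: A-K = 16 → Q
  i= 1: S-U = 24 → Y
  i= 2: I-H =  1 → B
  i= 3: W-I = 14 → O
  i= 4: E-O = 16 → Q
  i= 5: B-D = 24 → Y
  i= 6: E-D =  1 → B
  i= 7: A-M = 14 → O
  i= 8: E-O = 16 → Q
  i= 9: H-J = 24 → Y
  i=10: Y-X =  1 → B
  i=11: P-B = 14 → O
  i=12: J-T = 16 → Q
  i=13: C-E = 24 → Y
  i=14: X-W =  1 → B
  i=15: I-U = 14 → O
  i=16: M-W = 16 → Q
  i=17: I-K = 24 → Y
  i=18: M-L =  1 → B
  i=19: D-P = 14 → O
  shifts repeat with period 4: QYBO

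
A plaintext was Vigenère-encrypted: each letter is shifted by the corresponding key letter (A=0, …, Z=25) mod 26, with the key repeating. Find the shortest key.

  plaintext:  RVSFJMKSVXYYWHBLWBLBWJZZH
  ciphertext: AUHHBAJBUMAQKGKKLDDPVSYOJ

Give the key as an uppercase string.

JZPCSOZ

  i= 0: A-R =  9 → J
  i= 1: U-V = 25 → Z
  i= 2: H-S = 15 → P
  i= 3: H-F =  2 → C
  i= 4: B-J = 18 → S
  i= 5: A-M = 14 → O
  i= 6: J-K = 25 → Z
  i= 7: B-S =  9 → J
  i= 8: U-V = 25 → Z
  i= 9: M-X = 15 → P
  i=10: A-Y =  2 → C
  i=11: Q-Y = 18 → S
  i=12: K-W = 14 → O
  i=13: G-H = 25 → Z
  i=14: K-B =  9 → J
  i=15: K-L = 25 → Z
  i=16: L-W = 15 → P
  i=17: D-B =  2 → C
  i=18: D-L = 18 → S
  i=19: P-B = 14 → O
  i=20: V-W = 25 → Z
  i=21: S-J =  9 → J
  i=22: Y-Z = 25 → Z
  i=23: O-Z = 15 → P
  i=24: J-H =  2 → C
  shifts repeat with period 7: JZPCSOZ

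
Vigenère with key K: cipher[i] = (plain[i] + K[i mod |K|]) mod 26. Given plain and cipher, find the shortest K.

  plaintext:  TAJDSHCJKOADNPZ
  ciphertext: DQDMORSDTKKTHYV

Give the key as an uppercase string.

KQUJW

  i= 0: D-T = 10 → K
  i= 1: Q-A = 16 → Q
  i= 2: D-J = 20 → U
  i= 3: M-D =  9 → J
  i= 4: O-S = 22 → W
  i= 5: R-H = 10 → K
  i= 6: S-C = 16 → Q
  i= 7: D-J = 20 → U
  i= 8: T-K =  9 → J
  i= 9: K-O = 22 → W
  i=10: K-A = 10 → K
  i=11: T-D = 16 → Q
  i=12: H-N = 20 → U
  i=13: Y-P =  9 → J
  i=14: V-Z = 22 → W
  shifts repeat with period 5: KQUJW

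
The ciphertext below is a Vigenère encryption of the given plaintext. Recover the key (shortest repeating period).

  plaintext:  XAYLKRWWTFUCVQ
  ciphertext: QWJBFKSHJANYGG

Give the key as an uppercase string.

  i= 0: Q-X = 19 → T
  i= 1: W-A = 22 → W
  i= 2: J-Y = 11 → L
  i= 3: B-L = 16 → Q
  i= 4: F-K = 21 → V
  i= 5: K-R = 19 → T
  i= 6: S-W = 22 → W
  i= 7: H-W = 11 → L
  i= 8: J-T = 16 → Q
  i= 9: A-F = 21 → V
  i=10: N-U = 19 → T
  i=11: Y-C = 22 → W
  i=12: G-V = 11 → L
  i=13: G-Q = 16 → Q
  shifts repeat with period 5: TWLQV

TWLQV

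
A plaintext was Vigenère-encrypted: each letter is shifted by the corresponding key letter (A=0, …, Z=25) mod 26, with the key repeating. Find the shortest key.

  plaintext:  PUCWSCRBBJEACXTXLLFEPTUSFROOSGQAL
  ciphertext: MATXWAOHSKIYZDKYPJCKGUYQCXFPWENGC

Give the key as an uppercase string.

XGRBEY

  i= 0: M-P = 23 → X
  i= 1: A-U =  6 → G
  i= 2: T-C = 17 → R
  i= 3: X-W =  1 → B
  i= 4: W-S =  4 → E
  i= 5: A-C = 24 → Y
  i= 6: O-R = 23 → X
  i= 7: H-B =  6 → G
  i= 8: S-B = 17 → R
  i= 9: K-J =  1 → B
  i=10: I-E =  4 → E
  i=11: Y-A = 24 → Y
  i=12: Z-C = 23 → X
  i=13: D-X =  6 → G
  i=14: K-T = 17 → R
  i=15: Y-X =  1 → B
  i=16: P-L =  4 → E
  i=17: J-L = 24 → Y
  i=18: C-F = 23 → X
  i=19: K-E =  6 → G
  i=20: G-P = 17 → R
  i=21: U-T =  1 → B
  i=22: Y-U =  4 → E
  i=23: Q-S = 24 → Y
  i=24: C-F = 23 → X
  i=25: X-R =  6 → G
  i=26: F-O = 17 → R
  i=27: P-O =  1 → B
  i=28: W-S =  4 → E
  i=29: E-G = 24 → Y
  i=30: N-Q = 23 → X
  i=31: G-A =  6 → G
  i=32: C-L = 17 → R
  shifts repeat with period 6: XGRBEY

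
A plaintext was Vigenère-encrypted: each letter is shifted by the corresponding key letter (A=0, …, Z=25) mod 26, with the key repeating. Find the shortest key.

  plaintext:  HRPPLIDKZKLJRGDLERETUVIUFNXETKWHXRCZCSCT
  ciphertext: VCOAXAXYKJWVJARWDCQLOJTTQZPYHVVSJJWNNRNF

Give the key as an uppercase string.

OLZLMSU

  i= 0: V-H = 14 → O
  i= 1: C-R = 11 → L
  i= 2: O-P = 25 → Z
  i= 3: A-P = 11 → L
  i= 4: X-L = 12 → M
  i= 5: A-I = 18 → S
  i= 6: X-D = 20 → U
  i= 7: Y-K = 14 → O
  i= 8: K-Z = 11 → L
  i= 9: J-K = 25 → Z
  i=10: W-L = 11 → L
  i=11: V-J = 12 → M
  i=12: J-R = 18 → S
  i=13: A-G = 20 → U
  i=14: R-D = 14 → O
  i=15: W-L = 11 → L
  i=16: D-E = 25 → Z
  i=17: C-R = 11 → L
  i=18: Q-E = 12 → M
  i=19: L-T = 18 → S
  i=20: O-U = 20 → U
  i=21: J-V = 14 → O
  i=22: T-I = 11 → L
  i=23: T-U = 25 → Z
  i=24: Q-F = 11 → L
  i=25: Z-N = 12 → M
  i=26: P-X = 18 → S
  i=27: Y-E = 20 → U
  i=28: H-T = 14 → O
  i=29: V-K = 11 → L
  i=30: V-W = 25 → Z
  i=31: S-H = 11 → L
  i=32: J-X = 12 → M
  i=33: J-R = 18 → S
  i=34: W-C = 20 → U
  i=35: N-Z = 14 → O
  i=36: N-C = 11 → L
  i=37: R-S = 25 → Z
  i=38: N-C = 11 → L
  i=39: F-T = 12 → M
  shifts repeat with period 7: OLZLMSU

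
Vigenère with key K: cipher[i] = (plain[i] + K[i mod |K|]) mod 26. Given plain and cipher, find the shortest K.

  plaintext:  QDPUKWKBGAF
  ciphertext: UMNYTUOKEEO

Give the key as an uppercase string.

  i= 0: U-Q =  4 → E
  i= 1: M-D =  9 → J
  i= 2: N-P = 24 → Y
  i= 3: Y-U =  4 → E
  i= 4: T-K =  9 → J
  i= 5: U-W = 24 → Y
  i= 6: O-K =  4 → E
  i= 7: K-B =  9 → J
  i= 8: E-G = 24 → Y
  i= 9: E-A =  4 → E
  i=10: O-F =  9 → J
  shifts repeat with period 3: EJY

EJY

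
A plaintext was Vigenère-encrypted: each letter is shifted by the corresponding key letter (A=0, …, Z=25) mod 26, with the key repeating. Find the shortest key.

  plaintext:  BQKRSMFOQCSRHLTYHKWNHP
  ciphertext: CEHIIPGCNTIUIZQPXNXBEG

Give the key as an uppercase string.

BOXRQD

  i= 0: C-B =  1 → B
  i= 1: E-Q = 14 → O
  i= 2: H-K = 23 → X
  i= 3: I-R = 17 → R
  i= 4: I-S = 16 → Q
  i= 5: P-M =  3 → D
  i= 6: G-F =  1 → B
  i= 7: C-O = 14 → O
  i= 8: N-Q = 23 → X
  i= 9: T-C = 17 → R
  i=10: I-S = 16 → Q
  i=11: U-R =  3 → D
  i=12: I-H =  1 → B
  i=13: Z-L = 14 → O
  i=14: Q-T = 23 → X
  i=15: P-Y = 17 → R
  i=16: X-H = 16 → Q
  i=17: N-K =  3 → D
  i=18: X-W =  1 → B
  i=19: B-N = 14 → O
  i=20: E-H = 23 → X
  i=21: G-P = 17 → R
  shifts repeat with period 6: BOXRQD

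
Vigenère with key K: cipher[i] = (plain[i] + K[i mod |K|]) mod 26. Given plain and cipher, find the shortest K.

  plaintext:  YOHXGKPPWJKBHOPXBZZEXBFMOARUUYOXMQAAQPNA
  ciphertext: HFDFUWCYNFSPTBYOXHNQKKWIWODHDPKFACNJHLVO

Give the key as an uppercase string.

  i= 0: H-Y =  9 → J
  i= 1: F-O = 17 → R
  i= 2: D-H = 22 → W
  i= 3: F-X =  8 → I
  i= 4: U-G = 14 → O
  i= 5: W-K = 12 → M
  i= 6: C-P = 13 → N
  i= 7: Y-P =  9 → J
  i= 8: N-W = 17 → R
  i= 9: F-J = 22 → W
  i=10: S-K =  8 → I
  i=11: P-B = 14 → O
  i=12: T-H = 12 → M
  i=13: B-O = 13 → N
  i=14: Y-P =  9 → J
  i=15: O-X = 17 → R
  i=16: X-B = 22 → W
  i=17: H-Z =  8 → I
  i=18: N-Z = 14 → O
  i=19: Q-E = 12 → M
  i=20: K-X = 13 → N
  i=21: K-B =  9 → J
  i=22: W-F = 17 → R
  i=23: I-M = 22 → W
  i=24: W-O =  8 → I
  i=25: O-A = 14 → O
  i=26: D-R = 12 → M
  i=27: H-U = 13 → N
  i=28: D-U =  9 → J
  i=29: P-Y = 17 → R
  i=30: K-O = 22 → W
  i=31: F-X =  8 → I
  i=32: A-M = 14 → O
  i=33: C-Q = 12 → M
  i=34: N-A = 13 → N
  i=35: J-A =  9 → J
  i=36: H-Q = 17 → R
  i=37: L-P = 22 → W
  i=38: V-N =  8 → I
  i=39: O-A = 14 → O
  shifts repeat with period 7: JRWIOMN

JRWIOMN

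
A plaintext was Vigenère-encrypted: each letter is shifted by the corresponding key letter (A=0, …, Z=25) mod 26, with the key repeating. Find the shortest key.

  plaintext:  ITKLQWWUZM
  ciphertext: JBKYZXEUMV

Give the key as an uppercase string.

BIANJ

  i= 0: J-I =  1 → B
  i= 1: B-T =  8 → I
  i= 2: K-K =  0 → A
  i= 3: Y-L = 13 → N
  i= 4: Z-Q =  9 → J
  i= 5: X-W =  1 → B
  i= 6: E-W =  8 → I
  i= 7: U-U =  0 → A
  i= 8: M-Z = 13 → N
  i= 9: V-M =  9 → J
  shifts repeat with period 5: BIANJ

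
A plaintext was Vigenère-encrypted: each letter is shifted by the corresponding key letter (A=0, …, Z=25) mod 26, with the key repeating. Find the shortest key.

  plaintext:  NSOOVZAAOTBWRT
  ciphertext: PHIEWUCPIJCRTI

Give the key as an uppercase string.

CPUQBV

  i= 0: P-N =  2 → C
  i= 1: H-S = 15 → P
  i= 2: I-O = 20 → U
  i= 3: E-O = 16 → Q
  i= 4: W-V =  1 → B
  i= 5: U-Z = 21 → V
  i= 6: C-A =  2 → C
  i= 7: P-A = 15 → P
  i= 8: I-O = 20 → U
  i= 9: J-T = 16 → Q
  i=10: C-B =  1 → B
  i=11: R-W = 21 → V
  i=12: T-R =  2 → C
  i=13: I-T = 15 → P
  shifts repeat with period 6: CPUQBV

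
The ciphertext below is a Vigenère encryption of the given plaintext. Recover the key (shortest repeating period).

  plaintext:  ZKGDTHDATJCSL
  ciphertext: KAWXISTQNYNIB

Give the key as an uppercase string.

  i= 0: K-Z = 11 → L
  i= 1: A-K = 16 → Q
  i= 2: W-G = 16 → Q
  i= 3: X-D = 20 → U
  i= 4: I-T = 15 → P
  i= 5: S-H = 11 → L
  i= 6: T-D = 16 → Q
  i= 7: Q-A = 16 → Q
  i= 8: N-T = 20 → U
  i= 9: Y-J = 15 → P
  i=10: N-C = 11 → L
  i=11: I-S = 16 → Q
  i=12: B-L = 16 → Q
  shifts repeat with period 5: LQQUP

LQQUP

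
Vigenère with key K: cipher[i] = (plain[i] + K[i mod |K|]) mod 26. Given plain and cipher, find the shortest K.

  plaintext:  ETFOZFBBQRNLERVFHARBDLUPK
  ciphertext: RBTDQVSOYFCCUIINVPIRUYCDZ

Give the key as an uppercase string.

NIOPRQR

  i= 0: R-E = 13 → N
  i= 1: B-T =  8 → I
  i= 2: T-F = 14 → O
  i= 3: D-O = 15 → P
  i= 4: Q-Z = 17 → R
  i= 5: V-F = 16 → Q
  i= 6: S-B = 17 → R
  i= 7: O-B = 13 → N
  i= 8: Y-Q =  8 → I
  i= 9: F-R = 14 → O
  i=10: C-N = 15 → P
  i=11: C-L = 17 → R
  i=12: U-E = 16 → Q
  i=13: I-R = 17 → R
  i=14: I-V = 13 → N
  i=15: N-F =  8 → I
  i=16: V-H = 14 → O
  i=17: P-A = 15 → P
  i=18: I-R = 17 → R
  i=19: R-B = 16 → Q
  i=20: U-D = 17 → R
  i=21: Y-L = 13 → N
  i=22: C-U =  8 → I
  i=23: D-P = 14 → O
  i=24: Z-K = 15 → P
  shifts repeat with period 7: NIOPRQR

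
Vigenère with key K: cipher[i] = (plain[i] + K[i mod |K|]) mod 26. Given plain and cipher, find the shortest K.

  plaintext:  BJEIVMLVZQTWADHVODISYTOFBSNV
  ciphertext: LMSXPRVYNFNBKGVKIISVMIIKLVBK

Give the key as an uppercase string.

  i= 0: L-B = 10 → K
  i= 1: M-J =  3 → D
  i= 2: S-E = 14 → O
  i= 3: X-I = 15 → P
  i= 4: P-V = 20 → U
  i= 5: R-M =  5 → F
  i= 6: V-L = 10 → K
  i= 7: Y-V =  3 → D
  i= 8: N-Z = 14 → O
  i= 9: F-Q = 15 → P
  i=10: N-T = 20 → U
  i=11: B-W =  5 → F
  i=12: K-A = 10 → K
  i=13: G-D =  3 → D
  i=14: V-H = 14 → O
  i=15: K-V = 15 → P
  i=16: I-O = 20 → U
  i=17: I-D =  5 → F
  i=18: S-I = 10 → K
  i=19: V-S =  3 → D
  i=20: M-Y = 14 → O
  i=21: I-T = 15 → P
  i=22: I-O = 20 → U
  i=23: K-F =  5 → F
  i=24: L-B = 10 → K
  i=25: V-S =  3 → D
  i=26: B-N = 14 → O
  i=27: K-V = 15 → P
  shifts repeat with period 6: KDOPUF

KDOPUF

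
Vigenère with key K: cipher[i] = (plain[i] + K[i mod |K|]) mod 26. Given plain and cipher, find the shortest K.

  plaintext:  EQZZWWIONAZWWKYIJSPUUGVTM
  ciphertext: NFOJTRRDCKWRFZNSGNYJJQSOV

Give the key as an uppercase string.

  i= 0: N-E =  9 → J
  i= 1: F-Q = 15 → P
  i= 2: O-Z = 15 → P
  i= 3: J-Z = 10 → K
  i= 4: T-W = 23 → X
  i= 5: R-W = 21 → V
  i= 6: R-I =  9 → J
  i= 7: D-O = 15 → P
  i= 8: C-N = 15 → P
  i= 9: K-A = 10 → K
  i=10: W-Z = 23 → X
  i=11: R-W = 21 → V
  i=12: F-W =  9 → J
  i=13: Z-K = 15 → P
  i=14: N-Y = 15 → P
  i=15: S-I = 10 → K
  i=16: G-J = 23 → X
  i=17: N-S = 21 → V
  i=18: Y-P =  9 → J
  i=19: J-U = 15 → P
  i=20: J-U = 15 → P
  i=21: Q-G = 10 → K
  i=22: S-V = 23 → X
  i=23: O-T = 21 → V
  i=24: V-M =  9 → J
  shifts repeat with period 6: JPPKXV

JPPKXV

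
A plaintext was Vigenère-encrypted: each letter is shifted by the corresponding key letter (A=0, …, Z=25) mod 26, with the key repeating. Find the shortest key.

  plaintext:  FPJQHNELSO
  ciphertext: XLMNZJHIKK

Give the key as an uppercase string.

  i= 0: X-F = 18 → S
  i= 1: L-P = 22 → W
  i= 2: M-J =  3 → D
  i= 3: N-Q = 23 → X
  i= 4: Z-H = 18 → S
  i= 5: J-N = 22 → W
  i= 6: H-E =  3 → D
  i= 7: I-L = 23 → X
  i= 8: K-S = 18 → S
  i= 9: K-O = 22 → W
  shifts repeat with period 4: SWDX

SWDX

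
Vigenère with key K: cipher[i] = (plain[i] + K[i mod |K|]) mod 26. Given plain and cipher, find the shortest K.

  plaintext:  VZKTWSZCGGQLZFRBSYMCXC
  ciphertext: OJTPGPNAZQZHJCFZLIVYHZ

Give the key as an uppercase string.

  i= 0: O-V = 19 → T
  i= 1: J-Z = 10 → K
  i= 2: T-K =  9 → J
  i= 3: P-T = 22 → W
  i= 4: G-W = 10 → K
  i= 5: P-S = 23 → X
  i= 6: N-Z = 14 → O
  i= 7: A-C = 24 → Y
  i= 8: Z-G = 19 → T
  i= 9: Q-G = 10 → K
  i=10: Z-Q =  9 → J
  i=11: H-L = 22 → W
  i=12: J-Z = 10 → K
  i=13: C-F = 23 → X
  i=14: F-R = 14 → O
  i=15: Z-B = 24 → Y
  i=16: L-S = 19 → T
  i=17: I-Y = 10 → K
  i=18: V-M =  9 → J
  i=19: Y-C = 22 → W
  i=20: H-X = 10 → K
  i=21: Z-C = 23 → X
  shifts repeat with period 8: TKJWKXOY

TKJWKXOY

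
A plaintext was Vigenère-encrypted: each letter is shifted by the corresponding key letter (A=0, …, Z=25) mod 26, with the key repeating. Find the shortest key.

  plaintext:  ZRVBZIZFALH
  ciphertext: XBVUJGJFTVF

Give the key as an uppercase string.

YKATK

  i= 0: X-Z = 24 → Y
  i= 1: B-R = 10 → K
  i= 2: V-V =  0 → A
  i= 3: U-B = 19 → T
  i= 4: J-Z = 10 → K
  i= 5: G-I = 24 → Y
  i= 6: J-Z = 10 → K
  i= 7: F-F =  0 → A
  i= 8: T-A = 19 → T
  i= 9: V-L = 10 → K
  i=10: F-H = 24 → Y
  shifts repeat with period 5: YKATK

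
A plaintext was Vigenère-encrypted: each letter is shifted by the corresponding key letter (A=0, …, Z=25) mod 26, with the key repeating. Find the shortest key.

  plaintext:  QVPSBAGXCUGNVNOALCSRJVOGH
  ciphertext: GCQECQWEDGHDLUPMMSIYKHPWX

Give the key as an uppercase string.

QHBMBQ

  i= 0: G-Q = 16 → Q
  i= 1: C-V =  7 → H
  i= 2: Q-P =  1 → B
  i= 3: E-S = 12 → M
  i= 4: C-B =  1 → B
  i= 5: Q-A = 16 → Q
  i= 6: W-G = 16 → Q
  i= 7: E-X =  7 → H
  i= 8: D-C =  1 → B
  i= 9: G-U = 12 → M
  i=10: H-G =  1 → B
  i=11: D-N = 16 → Q
  i=12: L-V = 16 → Q
  i=13: U-N =  7 → H
  i=14: P-O =  1 → B
  i=15: M-A = 12 → M
  i=16: M-L =  1 → B
  i=17: S-C = 16 → Q
  i=18: I-S = 16 → Q
  i=19: Y-R =  7 → H
  i=20: K-J =  1 → B
  i=21: H-V = 12 → M
  i=22: P-O =  1 → B
  i=23: W-G = 16 → Q
  i=24: X-H = 16 → Q
  shifts repeat with period 6: QHBMBQ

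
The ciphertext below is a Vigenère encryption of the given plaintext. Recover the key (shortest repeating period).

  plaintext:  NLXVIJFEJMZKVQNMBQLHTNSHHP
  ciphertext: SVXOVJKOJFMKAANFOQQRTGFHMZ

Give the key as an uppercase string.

FKATNA

  i= 0: S-N =  5 → F
  i= 1: V-L = 10 → K
  i= 2: X-X =  0 → A
  i= 3: O-V = 19 → T
  i= 4: V-I = 13 → N
  i= 5: J-J =  0 → A
  i= 6: K-F =  5 → F
  i= 7: O-E = 10 → K
  i= 8: J-J =  0 → A
  i= 9: F-M = 19 → T
  i=10: M-Z = 13 → N
  i=11: K-K =  0 → A
  i=12: A-V =  5 → F
  i=13: A-Q = 10 → K
  i=14: N-N =  0 → A
  i=15: F-M = 19 → T
  i=16: O-B = 13 → N
  i=17: Q-Q =  0 → A
  i=18: Q-L =  5 → F
  i=19: R-H = 10 → K
  i=20: T-T =  0 → A
  i=21: G-N = 19 → T
  i=22: F-S = 13 → N
  i=23: H-H =  0 → A
  i=24: M-H =  5 → F
  i=25: Z-P = 10 → K
  shifts repeat with period 6: FKATNA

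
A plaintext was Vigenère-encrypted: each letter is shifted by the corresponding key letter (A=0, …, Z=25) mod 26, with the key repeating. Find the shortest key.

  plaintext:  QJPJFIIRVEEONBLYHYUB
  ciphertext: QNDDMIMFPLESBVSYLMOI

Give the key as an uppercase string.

AEOUH

  i= 0: Q-Q =  0 → A
  i= 1: N-J =  4 → E
  i= 2: D-P = 14 → O
  i= 3: D-J = 20 → U
  i= 4: M-F =  7 → H
  i= 5: I-I =  0 → A
  i= 6: M-I =  4 → E
  i= 7: F-R = 14 → O
  i= 8: P-V = 20 → U
  i= 9: L-E =  7 → H
  i=10: E-E =  0 → A
  i=11: S-O =  4 → E
  i=12: B-N = 14 → O
  i=13: V-B = 20 → U
  i=14: S-L =  7 → H
  i=15: Y-Y =  0 → A
  i=16: L-H =  4 → E
  i=17: M-Y = 14 → O
  i=18: O-U = 20 → U
  i=19: I-B =  7 → H
  shifts repeat with period 5: AEOUH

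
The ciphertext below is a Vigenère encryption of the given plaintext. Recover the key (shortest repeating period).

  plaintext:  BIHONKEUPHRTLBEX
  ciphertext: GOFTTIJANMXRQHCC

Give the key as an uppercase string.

FGY

  i= 0: G-B =  5 → F
  i= 1: O-I =  6 → G
  i= 2: F-H = 24 → Y
  i= 3: T-O =  5 → F
  i= 4: T-N =  6 → G
  i= 5: I-K = 24 → Y
  i= 6: J-E =  5 → F
  i= 7: A-U =  6 → G
  i= 8: N-P = 24 → Y
  i= 9: M-H =  5 → F
  i=10: X-R =  6 → G
  i=11: R-T = 24 → Y
  i=12: Q-L =  5 → F
  i=13: H-B =  6 → G
  i=14: C-E = 24 → Y
  i=15: C-X =  5 → F
  shifts repeat with period 3: FGY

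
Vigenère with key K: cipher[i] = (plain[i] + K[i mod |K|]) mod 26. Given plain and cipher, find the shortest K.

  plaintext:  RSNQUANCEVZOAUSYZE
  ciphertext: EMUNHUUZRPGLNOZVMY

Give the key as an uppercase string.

NUHX

  i= 0: E-R = 13 → N
  i= 1: M-S = 20 → U
  i= 2: U-N =  7 → H
  i= 3: N-Q = 23 → X
  i= 4: H-U = 13 → N
  i= 5: U-A = 20 → U
  i= 6: U-N =  7 → H
  i= 7: Z-C = 23 → X
  i= 8: R-E = 13 → N
  i= 9: P-V = 20 → U
  i=10: G-Z =  7 → H
  i=11: L-O = 23 → X
  i=12: N-A = 13 → N
  i=13: O-U = 20 → U
  i=14: Z-S =  7 → H
  i=15: V-Y = 23 → X
  i=16: M-Z = 13 → N
  i=17: Y-E = 20 → U
  shifts repeat with period 4: NUHX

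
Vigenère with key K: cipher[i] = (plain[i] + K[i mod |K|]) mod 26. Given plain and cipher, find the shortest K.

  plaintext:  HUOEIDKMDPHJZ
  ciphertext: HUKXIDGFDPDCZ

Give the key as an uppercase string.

  i= 0: H-H =  0 → A
  i= 1: U-U =  0 → A
  i= 2: K-O = 22 → W
  i= 3: X-E = 19 → T
  i= 4: I-I =  0 → A
  i= 5: D-D =  0 → A
  i= 6: G-K = 22 → W
  i= 7: F-M = 19 → T
  i= 8: D-D =  0 → A
  i= 9: P-P =  0 → A
  i=10: D-H = 22 → W
  i=11: C-J = 19 → T
  i=12: Z-Z =  0 → A
  shifts repeat with period 4: AAWT

AAWT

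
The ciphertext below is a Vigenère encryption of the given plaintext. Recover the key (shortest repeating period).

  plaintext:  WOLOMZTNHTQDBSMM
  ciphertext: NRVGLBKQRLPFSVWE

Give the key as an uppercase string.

  i= 0: N-W = 17 → R
  i= 1: R-O =  3 → D
  i= 2: V-L = 10 → K
  i= 3: G-O = 18 → S
  i= 4: L-M = 25 → Z
  i= 5: B-Z =  2 → C
  i= 6: K-T = 17 → R
  i= 7: Q-N =  3 → D
  i= 8: R-H = 10 → K
  i= 9: L-T = 18 → S
  i=10: P-Q = 25 → Z
  i=11: F-D =  2 → C
  i=12: S-B = 17 → R
  i=13: V-S =  3 → D
  i=14: W-M = 10 → K
  i=15: E-M = 18 → S
  shifts repeat with period 6: RDKSZC

RDKSZC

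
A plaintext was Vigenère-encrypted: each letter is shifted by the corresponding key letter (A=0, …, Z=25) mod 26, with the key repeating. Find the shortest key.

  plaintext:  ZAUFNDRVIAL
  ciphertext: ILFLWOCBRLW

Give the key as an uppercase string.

JLLG

  i= 0: I-Z =  9 → J
  i= 1: L-A = 11 → L
  i= 2: F-U = 11 → L
  i= 3: L-F =  6 → G
  i= 4: W-N =  9 → J
  i= 5: O-D = 11 → L
  i= 6: C-R = 11 → L
  i= 7: B-V =  6 → G
  i= 8: R-I =  9 → J
  i= 9: L-A = 11 → L
  i=10: W-L = 11 → L
  shifts repeat with period 4: JLLG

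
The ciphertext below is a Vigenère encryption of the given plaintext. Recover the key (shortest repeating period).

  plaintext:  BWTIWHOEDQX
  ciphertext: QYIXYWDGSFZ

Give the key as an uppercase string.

  i= 0: Q-B = 15 → P
  i= 1: Y-W =  2 → C
  i= 2: I-T = 15 → P
  i= 3: X-I = 15 → P
  i= 4: Y-W =  2 → C
  i= 5: W-H = 15 → P
  i= 6: D-O = 15 → P
  i= 7: G-E =  2 → C
  i= 8: S-D = 15 → P
  i= 9: F-Q = 15 → P
  i=10: Z-X =  2 → C
  shifts repeat with period 3: PCP

PCP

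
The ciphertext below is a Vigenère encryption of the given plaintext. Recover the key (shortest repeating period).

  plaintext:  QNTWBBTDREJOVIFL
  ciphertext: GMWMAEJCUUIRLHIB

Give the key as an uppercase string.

  i= 0: G-Q = 16 → Q
  i= 1: M-N = 25 → Z
  i= 2: W-T =  3 → D
  i= 3: M-W = 16 → Q
  i= 4: A-B = 25 → Z
  i= 5: E-B =  3 → D
  i= 6: J-T = 16 → Q
  i= 7: C-D = 25 → Z
  i= 8: U-R =  3 → D
  i= 9: U-E = 16 → Q
  i=10: I-J = 25 → Z
  i=11: R-O =  3 → D
  i=12: L-V = 16 → Q
  i=13: H-I = 25 → Z
  i=14: I-F =  3 → D
  i=15: B-L = 16 → Q
  shifts repeat with period 3: QZD

QZD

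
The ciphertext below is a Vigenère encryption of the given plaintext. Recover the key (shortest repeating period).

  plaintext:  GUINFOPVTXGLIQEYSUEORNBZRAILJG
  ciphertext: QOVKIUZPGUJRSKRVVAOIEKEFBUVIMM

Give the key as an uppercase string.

  i= 0: Q-G = 10 → K
  i= 1: O-U = 20 → U
  i= 2: V-I = 13 → N
  i= 3: K-N = 23 → X
  i= 4: I-F =  3 → D
  i= 5: U-O =  6 → G
  i= 6: Z-P = 10 → K
  i= 7: P-V = 20 → U
  i= 8: G-T = 13 → N
  i= 9: U-X = 23 → X
  i=10: J-G =  3 → D
  i=11: R-L =  6 → G
  i=12: S-I = 10 → K
  i=13: K-Q = 20 → U
  i=14: R-E = 13 → N
  i=15: V-Y = 23 → X
  i=16: V-S =  3 → D
  i=17: A-U =  6 → G
  i=18: O-E = 10 → K
  i=19: I-O = 20 → U
  i=20: E-R = 13 → N
  i=21: K-N = 23 → X
  i=22: E-B =  3 → D
  i=23: F-Z =  6 → G
  i=24: B-R = 10 → K
  i=25: U-A = 20 → U
  i=26: V-I = 13 → N
  i=27: I-L = 23 → X
  i=28: M-J =  3 → D
  i=29: M-G =  6 → G
  shifts repeat with period 6: KUNXDG

KUNXDG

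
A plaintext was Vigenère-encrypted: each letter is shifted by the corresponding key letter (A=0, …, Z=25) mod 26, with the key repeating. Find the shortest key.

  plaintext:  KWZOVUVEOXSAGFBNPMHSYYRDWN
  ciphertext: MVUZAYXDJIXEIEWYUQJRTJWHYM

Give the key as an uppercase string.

CZVLFE

  i= 0: M-K =  2 → C
  i= 1: V-W = 25 → Z
  i= 2: U-Z = 21 → V
  i= 3: Z-O = 11 → L
  i= 4: A-V =  5 → F
  i= 5: Y-U =  4 → E
  i= 6: X-V =  2 → C
  i= 7: D-E = 25 → Z
  i= 8: J-O = 21 → V
  i= 9: I-X = 11 → L
  i=10: X-S =  5 → F
  i=11: E-A =  4 → E
  i=12: I-G =  2 → C
  i=13: E-F = 25 → Z
  i=14: W-B = 21 → V
  i=15: Y-N = 11 → L
  i=16: U-P =  5 → F
  i=17: Q-M =  4 → E
  i=18: J-H =  2 → C
  i=19: R-S = 25 → Z
  i=20: T-Y = 21 → V
  i=21: J-Y = 11 → L
  i=22: W-R =  5 → F
  i=23: H-D =  4 → E
  i=24: Y-W =  2 → C
  i=25: M-N = 25 → Z
  shifts repeat with period 6: CZVLFE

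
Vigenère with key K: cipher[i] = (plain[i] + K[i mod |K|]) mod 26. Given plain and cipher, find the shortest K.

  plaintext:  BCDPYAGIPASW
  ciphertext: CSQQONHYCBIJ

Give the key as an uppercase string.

BQN

  i= 0: C-B =  1 → B
  i= 1: S-C = 16 → Q
  i= 2: Q-D = 13 → N
  i= 3: Q-P =  1 → B
  i= 4: O-Y = 16 → Q
  i= 5: N-A = 13 → N
  i= 6: H-G =  1 → B
  i= 7: Y-I = 16 → Q
  i= 8: C-P = 13 → N
  i= 9: B-A =  1 → B
  i=10: I-S = 16 → Q
  i=11: J-W = 13 → N
  shifts repeat with period 3: BQN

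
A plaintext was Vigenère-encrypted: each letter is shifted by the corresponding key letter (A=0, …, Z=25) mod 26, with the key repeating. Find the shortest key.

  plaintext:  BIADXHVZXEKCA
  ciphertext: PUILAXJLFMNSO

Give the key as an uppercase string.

OMIIDQ

  i= 0: P-B = 14 → O
  i= 1: U-I = 12 → M
  i= 2: I-A =  8 → I
  i= 3: L-D =  8 → I
  i= 4: A-X =  3 → D
  i= 5: X-H = 16 → Q
  i= 6: J-V = 14 → O
  i= 7: L-Z = 12 → M
  i= 8: F-X =  8 → I
  i= 9: M-E =  8 → I
  i=10: N-K =  3 → D
  i=11: S-C = 16 → Q
  i=12: O-A = 14 → O
  shifts repeat with period 6: OMIIDQ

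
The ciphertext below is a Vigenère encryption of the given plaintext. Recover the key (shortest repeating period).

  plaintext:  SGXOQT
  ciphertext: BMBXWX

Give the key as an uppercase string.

JGE

  i= 0: B-S =  9 → J
  i= 1: M-G =  6 → G
  i= 2: B-X =  4 → E
  i= 3: X-O =  9 → J
  i= 4: W-Q =  6 → G
  i= 5: X-T =  4 → E
  shifts repeat with period 3: JGE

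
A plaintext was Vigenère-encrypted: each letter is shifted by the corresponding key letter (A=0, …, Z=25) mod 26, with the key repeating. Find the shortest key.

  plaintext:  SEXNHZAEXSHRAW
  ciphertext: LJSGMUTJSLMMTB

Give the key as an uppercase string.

TFV

  i= 0: L-S = 19 → T
  i= 1: J-E =  5 → F
  i= 2: S-X = 21 → V
  i= 3: G-N = 19 → T
  i= 4: M-H =  5 → F
  i= 5: U-Z = 21 → V
  i= 6: T-A = 19 → T
  i= 7: J-E =  5 → F
  i= 8: S-X = 21 → V
  i= 9: L-S = 19 → T
  i=10: M-H =  5 → F
  i=11: M-R = 21 → V
  i=12: T-A = 19 → T
  i=13: B-W =  5 → F
  shifts repeat with period 3: TFV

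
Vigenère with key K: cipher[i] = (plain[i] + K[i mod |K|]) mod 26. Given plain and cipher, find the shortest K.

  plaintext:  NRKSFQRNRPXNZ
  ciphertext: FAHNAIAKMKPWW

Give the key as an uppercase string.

  i= 0: F-N = 18 → S
  i= 1: A-R =  9 → J
  i= 2: H-K = 23 → X
  i= 3: N-S = 21 → V
  i= 4: A-F = 21 → V
  i= 5: I-Q = 18 → S
  i= 6: A-R =  9 → J
  i= 7: K-N = 23 → X
  i= 8: M-R = 21 → V
  i= 9: K-P = 21 → V
  i=10: P-X = 18 → S
  i=11: W-N =  9 → J
  i=12: W-Z = 23 → X
  shifts repeat with period 5: SJXVV

SJXVV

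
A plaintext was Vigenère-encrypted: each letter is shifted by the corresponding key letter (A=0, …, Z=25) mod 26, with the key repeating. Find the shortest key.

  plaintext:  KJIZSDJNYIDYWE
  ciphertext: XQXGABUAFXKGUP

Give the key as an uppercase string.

  i= 0: X-K = 13 → N
  i= 1: Q-J =  7 → H
  i= 2: X-I = 15 → P
  i= 3: G-Z =  7 → H
  i= 4: A-S =  8 → I
  i= 5: B-D = 24 → Y
  i= 6: U-J = 11 → L
  i= 7: A-N = 13 → N
  i= 8: F-Y =  7 → H
  i= 9: X-I = 15 → P
  i=10: K-D =  7 → H
  i=11: G-Y =  8 → I
  i=12: U-W = 24 → Y
  i=13: P-E = 11 → L
  shifts repeat with period 7: NHPHIYL

NHPHIYL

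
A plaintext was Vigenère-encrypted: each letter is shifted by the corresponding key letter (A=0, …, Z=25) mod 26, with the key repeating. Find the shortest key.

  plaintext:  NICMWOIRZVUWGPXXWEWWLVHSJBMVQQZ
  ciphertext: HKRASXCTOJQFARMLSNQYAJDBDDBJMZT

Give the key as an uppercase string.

  i= 0: H-N = 20 → U
  i= 1: K-I =  2 → C
  i= 2: R-C = 15 → P
  i= 3: A-M = 14 → O
  i= 4: S-W = 22 → W
  i= 5: X-O =  9 → J
  i= 6: C-I = 20 → U
  i= 7: T-R =  2 → C
  i= 8: O-Z = 15 → P
  i= 9: J-V = 14 → O
  i=10: Q-U = 22 → W
  i=11: F-W =  9 → J
  i=12: A-G = 20 → U
  i=13: R-P =  2 → C
  i=14: M-X = 15 → P
  i=15: L-X = 14 → O
  i=16: S-W = 22 → W
  i=17: N-E =  9 → J
  i=18: Q-W = 20 → U
  i=19: Y-W =  2 → C
  i=20: A-L = 15 → P
  i=21: J-V = 14 → O
  i=22: D-H = 22 → W
  i=23: B-S =  9 → J
  i=24: D-J = 20 → U
  i=25: D-B =  2 → C
  i=26: B-M = 15 → P
  i=27: J-V = 14 → O
  i=28: M-Q = 22 → W
  i=29: Z-Q =  9 → J
  i=30: T-Z = 20 → U
  shifts repeat with period 6: UCPOWJ

UCPOWJ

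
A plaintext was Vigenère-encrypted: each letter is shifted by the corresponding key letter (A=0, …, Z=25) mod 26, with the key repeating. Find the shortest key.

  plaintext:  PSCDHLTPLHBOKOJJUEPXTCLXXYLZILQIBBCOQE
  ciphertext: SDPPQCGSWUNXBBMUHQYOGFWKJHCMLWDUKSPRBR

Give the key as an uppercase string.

DLNMJRN

  i= 0: S-P =  3 → D
  i= 1: D-S = 11 → L
  i= 2: P-C = 13 → N
  i= 3: P-D = 12 → M
  i= 4: Q-H =  9 → J
  i= 5: C-L = 17 → R
  i= 6: G-T = 13 → N
  i= 7: S-P =  3 → D
  i= 8: W-L = 11 → L
  i= 9: U-H = 13 → N
  i=10: N-B = 12 → M
  i=11: X-O =  9 → J
  i=12: B-K = 17 → R
  i=13: B-O = 13 → N
  i=14: M-J =  3 → D
  i=15: U-J = 11 → L
  i=16: H-U = 13 → N
  i=17: Q-E = 12 → M
  i=18: Y-P =  9 → J
  i=19: O-X = 17 → R
  i=20: G-T = 13 → N
  i=21: F-C =  3 → D
  i=22: W-L = 11 → L
  i=23: K-X = 13 → N
  i=24: J-X = 12 → M
  i=25: H-Y =  9 → J
  i=26: C-L = 17 → R
  i=27: M-Z = 13 → N
  i=28: L-I =  3 → D
  i=29: W-L = 11 → L
  i=30: D-Q = 13 → N
  i=31: U-I = 12 → M
  i=32: K-B =  9 → J
  i=33: S-B = 17 → R
  i=34: P-C = 13 → N
  i=35: R-O =  3 → D
  i=36: B-Q = 11 → L
  i=37: R-E = 13 → N
  shifts repeat with period 7: DLNMJRN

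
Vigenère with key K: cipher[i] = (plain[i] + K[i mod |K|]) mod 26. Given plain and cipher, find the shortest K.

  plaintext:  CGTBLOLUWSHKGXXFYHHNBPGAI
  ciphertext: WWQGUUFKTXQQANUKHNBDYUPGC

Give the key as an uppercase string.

UQXFJG

  i= 0: W-C = 20 → U
  i= 1: W-G = 16 → Q
  i= 2: Q-T = 23 → X
  i= 3: G-B =  5 → F
  i= 4: U-L =  9 → J
  i= 5: U-O =  6 → G
  i= 6: F-L = 20 → U
  i= 7: K-U = 16 → Q
  i= 8: T-W = 23 → X
  i= 9: X-S =  5 → F
  i=10: Q-H =  9 → J
  i=11: Q-K =  6 → G
  i=12: A-G = 20 → U
  i=13: N-X = 16 → Q
  i=14: U-X = 23 → X
  i=15: K-F =  5 → F
  i=16: H-Y =  9 → J
  i=17: N-H =  6 → G
  i=18: B-H = 20 → U
  i=19: D-N = 16 → Q
  i=20: Y-B = 23 → X
  i=21: U-P =  5 → F
  i=22: P-G =  9 → J
  i=23: G-A =  6 → G
  i=24: C-I = 20 → U
  shifts repeat with period 6: UQXFJG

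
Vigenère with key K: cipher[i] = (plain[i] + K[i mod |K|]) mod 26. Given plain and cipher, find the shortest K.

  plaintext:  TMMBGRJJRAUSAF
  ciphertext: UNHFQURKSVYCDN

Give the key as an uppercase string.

  i= 0: U-T =  1 → B
  i= 1: N-M =  1 → B
  i= 2: H-M = 21 → V
  i= 3: F-B =  4 → E
  i= 4: Q-G = 10 → K
  i= 5: U-R =  3 → D
  i= 6: R-J =  8 → I
  i= 7: K-J =  1 → B
  i= 8: S-R =  1 → B
  i= 9: V-A = 21 → V
  i=10: Y-U =  4 → E
  i=11: C-S = 10 → K
  i=12: D-A =  3 → D
  i=13: N-F =  8 → I
  shifts repeat with period 7: BBVEKDI

BBVEKDI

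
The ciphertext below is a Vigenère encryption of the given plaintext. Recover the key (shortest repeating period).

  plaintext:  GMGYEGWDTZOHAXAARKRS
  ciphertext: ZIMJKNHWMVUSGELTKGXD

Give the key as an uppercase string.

  i= 0: Z-G = 19 → T
  i= 1: I-M = 22 → W
  i= 2: M-G =  6 → G
  i= 3: J-Y = 11 → L
  i= 4: K-E =  6 → G
  i= 5: N-G =  7 → H
  i= 6: H-W = 11 → L
  i= 7: W-D = 19 → T
  i= 8: M-T = 19 → T
  i= 9: V-Z = 22 → W
  i=10: U-O =  6 → G
  i=11: S-H = 11 → L
  i=12: G-A =  6 → G
  i=13: E-X =  7 → H
  i=14: L-A = 11 → L
  i=15: T-A = 19 → T
  i=16: K-R = 19 → T
  i=17: G-K = 22 → W
  i=18: X-R =  6 → G
  i=19: D-S = 11 → L
  shifts repeat with period 8: TWGLGHLT

TWGLGHLT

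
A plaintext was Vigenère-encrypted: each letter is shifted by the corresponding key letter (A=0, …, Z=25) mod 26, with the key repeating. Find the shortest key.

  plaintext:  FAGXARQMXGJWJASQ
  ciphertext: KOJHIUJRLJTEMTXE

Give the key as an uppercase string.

FODKIDT

  i= 0: K-F =  5 → F
  i= 1: O-A = 14 → O
  i= 2: J-G =  3 → D
  i= 3: H-X = 10 → K
  i= 4: I-A =  8 → I
  i= 5: U-R =  3 → D
  i= 6: J-Q = 19 → T
  i= 7: R-M =  5 → F
  i= 8: L-X = 14 → O
  i= 9: J-G =  3 → D
  i=10: T-J = 10 → K
  i=11: E-W =  8 → I
  i=12: M-J =  3 → D
  i=13: T-A = 19 → T
  i=14: X-S =  5 → F
  i=15: E-Q = 14 → O
  shifts repeat with period 7: FODKIDT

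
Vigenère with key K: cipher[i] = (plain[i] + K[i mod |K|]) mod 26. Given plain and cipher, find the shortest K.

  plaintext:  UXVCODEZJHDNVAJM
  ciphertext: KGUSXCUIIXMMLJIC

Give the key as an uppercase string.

  i= 0: K-U = 16 → Q
  i= 1: G-X =  9 → J
  i= 2: U-V = 25 → Z
  i= 3: S-C = 16 → Q
  i= 4: X-O =  9 → J
  i= 5: C-D = 25 → Z
  i= 6: U-E = 16 → Q
  i= 7: I-Z =  9 → J
  i= 8: I-J = 25 → Z
  i= 9: X-H = 16 → Q
  i=10: M-D =  9 → J
  i=11: M-N = 25 → Z
  i=12: L-V = 16 → Q
  i=13: J-A =  9 → J
  i=14: I-J = 25 → Z
  i=15: C-M = 16 → Q
  shifts repeat with period 3: QJZ

QJZ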